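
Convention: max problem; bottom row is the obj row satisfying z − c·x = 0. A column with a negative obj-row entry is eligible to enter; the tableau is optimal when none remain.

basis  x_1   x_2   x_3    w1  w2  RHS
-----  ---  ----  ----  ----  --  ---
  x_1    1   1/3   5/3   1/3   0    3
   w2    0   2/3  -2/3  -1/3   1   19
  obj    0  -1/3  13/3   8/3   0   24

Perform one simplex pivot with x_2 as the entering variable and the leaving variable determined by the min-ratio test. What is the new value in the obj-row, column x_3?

Ratio test on column x_2 — row 1: 3/(1/3) = 9; row 2: 19/(2/3) = 57/2. Minimum is 9 at row 1 (x_1 leaves); pivot element 1/3.
Divide row 1 by 1/3; eliminate column x_2 from the other rows.
obj-row update in column x_3: 13/3 − (-1/3)·5 = 6.

6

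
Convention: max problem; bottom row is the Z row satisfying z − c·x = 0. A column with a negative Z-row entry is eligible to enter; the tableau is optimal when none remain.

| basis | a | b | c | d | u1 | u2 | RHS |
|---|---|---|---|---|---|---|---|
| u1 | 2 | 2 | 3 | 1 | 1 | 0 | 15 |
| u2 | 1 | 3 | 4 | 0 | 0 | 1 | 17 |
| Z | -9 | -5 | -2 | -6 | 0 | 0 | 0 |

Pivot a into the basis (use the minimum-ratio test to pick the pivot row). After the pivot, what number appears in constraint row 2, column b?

2

Ratio test on column a — row 1: 15/2 = 15/2; row 2: 17/1 = 17. Minimum is 15/2 at row 1 (u1 leaves); pivot element 2.
Divide row 1 by 2; eliminate column a from the other rows.
Row 2 update in column b: 3 − 1·1 = 2.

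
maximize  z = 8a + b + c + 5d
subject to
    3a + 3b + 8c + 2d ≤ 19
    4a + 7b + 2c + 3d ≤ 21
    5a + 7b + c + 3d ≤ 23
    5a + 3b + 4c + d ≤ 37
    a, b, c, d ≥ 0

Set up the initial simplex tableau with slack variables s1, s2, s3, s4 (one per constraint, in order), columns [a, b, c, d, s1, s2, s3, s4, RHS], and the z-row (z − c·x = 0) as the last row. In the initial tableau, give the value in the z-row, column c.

The z-row carries the negated objective coefficients: the c entry is -1.

-1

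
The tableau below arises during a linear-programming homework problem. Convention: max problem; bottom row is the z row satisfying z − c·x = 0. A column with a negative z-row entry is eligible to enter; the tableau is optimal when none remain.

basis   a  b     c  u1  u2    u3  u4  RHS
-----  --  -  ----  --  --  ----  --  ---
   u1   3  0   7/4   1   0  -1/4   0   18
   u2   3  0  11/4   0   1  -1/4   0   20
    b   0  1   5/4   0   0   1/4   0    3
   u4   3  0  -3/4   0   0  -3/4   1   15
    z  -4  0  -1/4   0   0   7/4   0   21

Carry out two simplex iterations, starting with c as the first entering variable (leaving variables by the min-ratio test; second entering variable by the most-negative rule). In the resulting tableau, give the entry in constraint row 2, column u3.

-4/15

Ratio test on column c — row 1: 18/(7/4) = 72/7; row 2: 20/(11/4) = 80/11; row 3: 3/(5/4) = 12/5; row 4: entry -3/4 ≤ 0. Minimum is 12/5 at row 3 (b leaves); pivot element 5/4.
Divide row 3 by 5/4; eliminate column c from the other rows.
Second iteration: most negative z-row entry is -4 in column a, so a enters.
Ratio test on column a — row 1: (69/5)/3 = 23/5; row 2: (67/5)/3 = 67/15; row 3: entry 0 ≤ 0; row 4: (84/5)/3 = 28/5. Minimum is 67/15 at row 2 (u2 leaves); pivot element 3.
Divide row 2 by 3; eliminate column a from the other rows.
After both pivots, the entry at constraint row 2, column u3 is -4/15.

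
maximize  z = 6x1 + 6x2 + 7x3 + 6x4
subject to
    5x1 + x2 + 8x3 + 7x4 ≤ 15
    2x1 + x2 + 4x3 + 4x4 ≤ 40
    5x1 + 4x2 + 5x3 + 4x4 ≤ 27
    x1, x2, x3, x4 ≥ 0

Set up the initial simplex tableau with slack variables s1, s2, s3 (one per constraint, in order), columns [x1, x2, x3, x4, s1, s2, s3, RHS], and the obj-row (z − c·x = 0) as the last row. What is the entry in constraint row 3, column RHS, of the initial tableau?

The RHS of constraint 3 is b_3 = 27.

27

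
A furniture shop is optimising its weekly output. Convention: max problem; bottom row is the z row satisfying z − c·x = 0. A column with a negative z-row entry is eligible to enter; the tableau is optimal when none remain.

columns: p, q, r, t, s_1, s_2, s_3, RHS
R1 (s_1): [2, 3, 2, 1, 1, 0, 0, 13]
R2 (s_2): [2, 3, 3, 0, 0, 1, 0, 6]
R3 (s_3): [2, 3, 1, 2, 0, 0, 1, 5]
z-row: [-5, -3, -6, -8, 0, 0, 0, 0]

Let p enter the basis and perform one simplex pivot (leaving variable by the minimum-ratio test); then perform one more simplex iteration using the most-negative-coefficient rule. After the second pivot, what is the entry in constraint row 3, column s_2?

-1/4

Ratio test on column p — row 1: 13/2 = 13/2; row 2: 6/2 = 3; row 3: 5/2 = 5/2. Minimum is 5/2 at row 3 (s_3 leaves); pivot element 2.
Divide row 3 by 2; eliminate column p from the other rows.
Second iteration: most negative z-row entry is -7/2 in column r, so r enters.
Ratio test on column r — row 1: 8/1 = 8; row 2: 1/2 = 1/2; row 3: (5/2)/(1/2) = 5. Minimum is 1/2 at row 2 (s_2 leaves); pivot element 2.
Divide row 2 by 2; eliminate column r from the other rows.
After both pivots, the entry at constraint row 3, column s_2 is -1/4.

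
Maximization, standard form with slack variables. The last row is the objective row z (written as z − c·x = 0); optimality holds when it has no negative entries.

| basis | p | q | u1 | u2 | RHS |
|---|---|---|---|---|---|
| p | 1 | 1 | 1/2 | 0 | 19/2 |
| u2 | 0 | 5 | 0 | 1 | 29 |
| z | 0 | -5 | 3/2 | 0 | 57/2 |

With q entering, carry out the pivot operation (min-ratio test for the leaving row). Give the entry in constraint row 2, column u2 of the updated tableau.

1/5

Ratio test on column q — row 1: (19/2)/1 = 19/2; row 2: 29/5 = 29/5. Minimum is 29/5 at row 2 (u2 leaves); pivot element 5.
Divide row 2 by 5; eliminate column q from the other rows.
In the new row 2, the u2 entry is the old entry divided by the pivot: 1/5 = 1/5.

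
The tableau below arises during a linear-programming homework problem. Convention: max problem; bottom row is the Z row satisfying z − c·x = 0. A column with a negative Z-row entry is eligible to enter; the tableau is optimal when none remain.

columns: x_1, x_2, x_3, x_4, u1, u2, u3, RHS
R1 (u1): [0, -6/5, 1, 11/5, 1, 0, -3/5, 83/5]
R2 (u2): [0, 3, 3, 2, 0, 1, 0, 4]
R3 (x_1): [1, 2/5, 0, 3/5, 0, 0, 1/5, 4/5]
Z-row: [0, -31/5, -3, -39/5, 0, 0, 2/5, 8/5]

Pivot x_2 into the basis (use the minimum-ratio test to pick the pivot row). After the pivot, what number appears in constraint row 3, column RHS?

4/15

Ratio test on column x_2 — row 1: entry -6/5 ≤ 0; row 2: 4/3 = 4/3; row 3: (4/5)/(2/5) = 2. Minimum is 4/3 at row 2 (u2 leaves); pivot element 3.
Divide row 2 by 3; eliminate column x_2 from the other rows.
Row 3 update in column RHS: 4/5 − (2/5)·(4/3) = 4/15.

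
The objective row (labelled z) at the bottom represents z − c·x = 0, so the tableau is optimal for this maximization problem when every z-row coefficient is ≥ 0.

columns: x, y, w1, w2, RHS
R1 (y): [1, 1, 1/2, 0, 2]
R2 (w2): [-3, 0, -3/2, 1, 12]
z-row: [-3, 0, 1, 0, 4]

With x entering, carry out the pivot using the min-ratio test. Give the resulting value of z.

10

Ratio test on column x — row 1: 2/1 = 2; row 2: entry -3 ≤ 0. Minimum is 2 at row 1 (y leaves); pivot element 1.
Pivot on row 1; the z-row RHS becomes 4 − (-3)·2 = 10.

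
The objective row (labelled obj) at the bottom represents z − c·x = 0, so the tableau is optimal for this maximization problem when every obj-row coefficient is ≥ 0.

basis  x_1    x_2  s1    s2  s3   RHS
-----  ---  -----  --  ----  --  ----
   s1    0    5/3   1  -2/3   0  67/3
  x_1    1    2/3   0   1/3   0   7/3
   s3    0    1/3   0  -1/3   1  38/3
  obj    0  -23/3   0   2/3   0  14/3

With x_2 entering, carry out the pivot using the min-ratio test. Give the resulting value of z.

63/2

Ratio test on column x_2 — row 1: (67/3)/(5/3) = 67/5; row 2: (7/3)/(2/3) = 7/2; row 3: (38/3)/(1/3) = 38. Minimum is 7/2 at row 2 (x_1 leaves); pivot element 2/3.
Pivot on row 2; the obj-row RHS becomes 14/3 − (-23/3)·(7/2) = 63/2.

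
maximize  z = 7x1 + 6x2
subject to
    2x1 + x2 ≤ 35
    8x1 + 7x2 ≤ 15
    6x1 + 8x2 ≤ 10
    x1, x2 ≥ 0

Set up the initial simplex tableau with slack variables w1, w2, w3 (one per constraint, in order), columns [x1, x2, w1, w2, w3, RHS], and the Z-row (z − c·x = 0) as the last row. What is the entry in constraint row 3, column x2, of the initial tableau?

8

Constraint 3 has coefficient 8 on x2.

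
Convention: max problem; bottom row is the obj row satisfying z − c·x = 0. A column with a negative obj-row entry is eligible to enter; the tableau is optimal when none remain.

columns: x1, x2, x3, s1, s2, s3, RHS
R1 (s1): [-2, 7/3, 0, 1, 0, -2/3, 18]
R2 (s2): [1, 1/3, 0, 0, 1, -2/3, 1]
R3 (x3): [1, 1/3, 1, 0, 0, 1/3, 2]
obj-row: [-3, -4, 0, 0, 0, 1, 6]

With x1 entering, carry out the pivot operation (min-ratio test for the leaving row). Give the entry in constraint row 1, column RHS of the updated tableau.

Ratio test on column x1 — row 1: entry -2 ≤ 0; row 2: 1/1 = 1; row 3: 2/1 = 2. Minimum is 1 at row 2 (s2 leaves); pivot element 1.
Divide row 2 by 1; eliminate column x1 from the other rows.
Row 1 update in column RHS: 18 − (-2)·1 = 20.

20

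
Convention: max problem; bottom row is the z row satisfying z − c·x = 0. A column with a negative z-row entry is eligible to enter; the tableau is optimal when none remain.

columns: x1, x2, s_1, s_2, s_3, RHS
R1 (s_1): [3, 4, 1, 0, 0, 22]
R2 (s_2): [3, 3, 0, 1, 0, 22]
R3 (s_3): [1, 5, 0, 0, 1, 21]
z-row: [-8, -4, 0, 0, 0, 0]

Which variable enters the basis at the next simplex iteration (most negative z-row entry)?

Negative z-row entries: x1: -8, x2: -4.
The most negative is -8 in column x1, so x1 enters.

x1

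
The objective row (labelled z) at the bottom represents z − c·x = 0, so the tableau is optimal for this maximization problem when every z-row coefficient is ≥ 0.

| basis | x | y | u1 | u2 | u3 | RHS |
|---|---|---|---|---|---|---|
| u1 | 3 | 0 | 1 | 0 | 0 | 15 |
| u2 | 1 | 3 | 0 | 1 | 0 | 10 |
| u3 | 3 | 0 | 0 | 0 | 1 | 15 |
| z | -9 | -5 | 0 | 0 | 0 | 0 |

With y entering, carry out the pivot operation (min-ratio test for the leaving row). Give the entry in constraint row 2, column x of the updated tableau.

1/3

Ratio test on column y — row 1: entry 0 ≤ 0; row 2: 10/3 = 10/3; row 3: entry 0 ≤ 0. Minimum is 10/3 at row 2 (u2 leaves); pivot element 3.
Divide row 2 by 3; eliminate column y from the other rows.
In the new row 2, the x entry is the old entry divided by the pivot: 1/3 = 1/3.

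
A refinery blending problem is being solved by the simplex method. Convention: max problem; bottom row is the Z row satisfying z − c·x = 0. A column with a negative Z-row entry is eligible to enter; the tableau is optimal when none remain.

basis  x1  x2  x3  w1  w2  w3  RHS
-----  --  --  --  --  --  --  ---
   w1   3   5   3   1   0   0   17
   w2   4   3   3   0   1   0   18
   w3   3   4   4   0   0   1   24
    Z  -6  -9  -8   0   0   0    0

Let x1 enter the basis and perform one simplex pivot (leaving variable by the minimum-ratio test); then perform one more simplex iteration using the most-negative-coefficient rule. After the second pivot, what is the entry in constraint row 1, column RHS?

Ratio test on column x1 — row 1: 17/3 = 17/3; row 2: 18/4 = 9/2; row 3: 24/3 = 8. Minimum is 9/2 at row 2 (w2 leaves); pivot element 4.
Divide row 2 by 4; eliminate column x1 from the other rows.
Second iteration: most negative Z-row entry is -9/2 in column x2, so x2 enters.
Ratio test on column x2 — row 1: (7/2)/(11/4) = 14/11; row 2: (9/2)/(3/4) = 6; row 3: (21/2)/(7/4) = 6. Minimum is 14/11 at row 1 (w1 leaves); pivot element 11/4.
Divide row 1 by 11/4; eliminate column x2 from the other rows.
After both pivots, the entry at constraint row 1, column RHS is 14/11.

14/11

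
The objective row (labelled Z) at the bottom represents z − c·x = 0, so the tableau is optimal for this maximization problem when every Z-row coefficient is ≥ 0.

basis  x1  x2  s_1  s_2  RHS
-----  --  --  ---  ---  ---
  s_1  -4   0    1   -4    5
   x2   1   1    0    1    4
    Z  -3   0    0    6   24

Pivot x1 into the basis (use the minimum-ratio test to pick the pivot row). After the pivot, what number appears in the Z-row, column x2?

3

Ratio test on column x1 — row 1: entry -4 ≤ 0; row 2: 4/1 = 4. Minimum is 4 at row 2 (x2 leaves); pivot element 1.
Divide row 2 by 1; eliminate column x1 from the other rows.
Z-row update in column x2: 0 − (-3)·1 = 3.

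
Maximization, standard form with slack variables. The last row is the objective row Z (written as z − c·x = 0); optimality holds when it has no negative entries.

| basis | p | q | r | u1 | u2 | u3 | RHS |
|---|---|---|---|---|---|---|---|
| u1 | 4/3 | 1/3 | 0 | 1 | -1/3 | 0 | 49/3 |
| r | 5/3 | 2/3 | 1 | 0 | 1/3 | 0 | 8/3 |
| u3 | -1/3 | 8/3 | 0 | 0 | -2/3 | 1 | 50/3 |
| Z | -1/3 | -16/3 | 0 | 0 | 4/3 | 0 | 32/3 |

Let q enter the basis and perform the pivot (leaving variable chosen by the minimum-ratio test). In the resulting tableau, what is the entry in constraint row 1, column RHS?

Ratio test on column q — row 1: (49/3)/(1/3) = 49; row 2: (8/3)/(2/3) = 4; row 3: (50/3)/(8/3) = 25/4. Minimum is 4 at row 2 (r leaves); pivot element 2/3.
Divide row 2 by 2/3; eliminate column q from the other rows.
Row 1 update in column RHS: 49/3 − (1/3)·4 = 15.

15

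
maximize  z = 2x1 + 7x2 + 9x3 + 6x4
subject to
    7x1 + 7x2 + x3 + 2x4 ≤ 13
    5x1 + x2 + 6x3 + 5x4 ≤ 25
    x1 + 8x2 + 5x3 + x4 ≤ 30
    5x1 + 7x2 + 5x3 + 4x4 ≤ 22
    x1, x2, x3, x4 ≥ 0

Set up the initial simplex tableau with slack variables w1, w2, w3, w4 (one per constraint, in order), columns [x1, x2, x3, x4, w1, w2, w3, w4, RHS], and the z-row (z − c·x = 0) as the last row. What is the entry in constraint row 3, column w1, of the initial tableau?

Slack w1 belongs to constraint 1; its column is the unit vector e_1, so the entry in row 3 is 0.

0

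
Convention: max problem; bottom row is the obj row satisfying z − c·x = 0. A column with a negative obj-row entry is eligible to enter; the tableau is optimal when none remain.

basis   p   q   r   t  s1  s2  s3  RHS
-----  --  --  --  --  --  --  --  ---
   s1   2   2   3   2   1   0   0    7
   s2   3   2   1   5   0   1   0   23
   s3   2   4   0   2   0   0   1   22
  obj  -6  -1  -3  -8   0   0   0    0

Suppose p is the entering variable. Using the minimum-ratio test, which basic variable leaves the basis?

Column p entries and ratios — s1: 7/2 = 7/2; s2: 23/3 = 23/3; s3: 22/2 = 11.
Smallest ratio is 7/2 in the row of s1, so s1 leaves.

s1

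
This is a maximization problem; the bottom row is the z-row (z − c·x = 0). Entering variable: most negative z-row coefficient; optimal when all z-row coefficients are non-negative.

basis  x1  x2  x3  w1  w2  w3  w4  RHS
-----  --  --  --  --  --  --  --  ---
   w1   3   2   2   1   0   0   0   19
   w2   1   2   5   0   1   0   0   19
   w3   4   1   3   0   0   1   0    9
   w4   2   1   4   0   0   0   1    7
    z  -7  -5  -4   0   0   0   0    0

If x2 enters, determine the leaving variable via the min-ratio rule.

Column x2 entries and ratios — w1: 19/2 = 19/2; w2: 19/2 = 19/2; w3: 9/1 = 9; w4: 7/1 = 7.
Smallest ratio is 7 in the row of w4, so w4 leaves.

w4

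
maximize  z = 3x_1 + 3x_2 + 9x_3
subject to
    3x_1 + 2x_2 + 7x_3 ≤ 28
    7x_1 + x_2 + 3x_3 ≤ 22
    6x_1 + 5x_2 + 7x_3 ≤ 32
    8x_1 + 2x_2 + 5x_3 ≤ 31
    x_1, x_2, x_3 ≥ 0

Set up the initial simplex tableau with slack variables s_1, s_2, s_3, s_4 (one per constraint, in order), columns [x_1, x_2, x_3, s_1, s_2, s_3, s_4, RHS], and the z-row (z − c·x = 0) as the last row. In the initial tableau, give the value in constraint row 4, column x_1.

8

Constraint 4 has coefficient 8 on x_1.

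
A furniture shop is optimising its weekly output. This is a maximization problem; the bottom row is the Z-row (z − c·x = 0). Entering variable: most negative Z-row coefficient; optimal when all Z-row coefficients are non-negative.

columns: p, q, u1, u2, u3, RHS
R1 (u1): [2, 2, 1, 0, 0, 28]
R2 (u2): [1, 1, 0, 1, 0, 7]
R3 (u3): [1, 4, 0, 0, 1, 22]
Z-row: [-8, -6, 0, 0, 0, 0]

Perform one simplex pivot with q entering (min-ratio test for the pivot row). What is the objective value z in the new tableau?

33

Ratio test on column q — row 1: 28/2 = 14; row 2: 7/1 = 7; row 3: 22/4 = 11/2. Minimum is 11/2 at row 3 (u3 leaves); pivot element 4.
Pivot on row 3; the Z-row RHS becomes 0 − (-6)·(11/2) = 33.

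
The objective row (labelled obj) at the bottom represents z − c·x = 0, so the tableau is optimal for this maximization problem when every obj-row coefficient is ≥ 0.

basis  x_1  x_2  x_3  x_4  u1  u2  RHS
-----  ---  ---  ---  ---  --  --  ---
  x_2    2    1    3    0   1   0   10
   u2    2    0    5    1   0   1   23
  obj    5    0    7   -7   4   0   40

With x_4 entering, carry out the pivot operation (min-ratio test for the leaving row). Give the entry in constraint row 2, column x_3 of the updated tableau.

5

Ratio test on column x_4 — row 1: entry 0 ≤ 0; row 2: 23/1 = 23. Minimum is 23 at row 2 (u2 leaves); pivot element 1.
Divide row 2 by 1; eliminate column x_4 from the other rows.
In the new row 2, the x_3 entry is the old entry divided by the pivot: 5/1 = 5.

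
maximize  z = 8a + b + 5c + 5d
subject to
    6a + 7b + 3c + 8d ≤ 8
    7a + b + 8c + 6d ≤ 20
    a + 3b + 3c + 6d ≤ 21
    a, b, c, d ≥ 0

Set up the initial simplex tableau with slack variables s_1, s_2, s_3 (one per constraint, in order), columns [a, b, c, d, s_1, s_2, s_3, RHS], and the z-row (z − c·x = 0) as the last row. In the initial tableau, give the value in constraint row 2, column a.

Constraint 2 has coefficient 7 on a.

7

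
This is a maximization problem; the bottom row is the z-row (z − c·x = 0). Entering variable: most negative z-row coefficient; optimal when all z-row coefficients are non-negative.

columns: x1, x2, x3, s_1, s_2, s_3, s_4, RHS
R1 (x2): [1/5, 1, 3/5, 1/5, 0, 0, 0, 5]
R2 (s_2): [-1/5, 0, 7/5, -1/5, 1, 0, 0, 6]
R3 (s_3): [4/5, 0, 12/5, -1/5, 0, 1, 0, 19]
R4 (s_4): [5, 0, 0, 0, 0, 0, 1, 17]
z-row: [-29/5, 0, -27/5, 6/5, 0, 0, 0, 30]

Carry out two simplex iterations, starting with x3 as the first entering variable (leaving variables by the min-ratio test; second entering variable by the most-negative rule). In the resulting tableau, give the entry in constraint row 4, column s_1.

Ratio test on column x3 — row 1: 5/(3/5) = 25/3; row 2: 6/(7/5) = 30/7; row 3: 19/(12/5) = 95/12; row 4: entry 0 ≤ 0. Minimum is 30/7 at row 2 (s_2 leaves); pivot element 7/5.
Divide row 2 by 7/5; eliminate column x3 from the other rows.
Second iteration: most negative z-row entry is -46/7 in column x1, so x1 enters.
Ratio test on column x1 — row 1: (17/7)/(2/7) = 17/2; row 2: entry -1/7 ≤ 0; row 3: (61/7)/(8/7) = 61/8; row 4: 17/5 = 17/5. Minimum is 17/5 at row 4 (s_4 leaves); pivot element 5.
Divide row 4 by 5; eliminate column x1 from the other rows.
After both pivots, the entry at constraint row 4, column s_1 is 0.

0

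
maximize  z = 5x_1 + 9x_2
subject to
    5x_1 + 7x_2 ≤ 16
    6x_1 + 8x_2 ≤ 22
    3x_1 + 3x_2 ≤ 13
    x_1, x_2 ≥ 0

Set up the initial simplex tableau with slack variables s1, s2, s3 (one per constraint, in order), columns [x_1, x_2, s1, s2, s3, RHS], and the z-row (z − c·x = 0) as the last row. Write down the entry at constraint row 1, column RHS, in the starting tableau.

The RHS of constraint 1 is b_1 = 16.

16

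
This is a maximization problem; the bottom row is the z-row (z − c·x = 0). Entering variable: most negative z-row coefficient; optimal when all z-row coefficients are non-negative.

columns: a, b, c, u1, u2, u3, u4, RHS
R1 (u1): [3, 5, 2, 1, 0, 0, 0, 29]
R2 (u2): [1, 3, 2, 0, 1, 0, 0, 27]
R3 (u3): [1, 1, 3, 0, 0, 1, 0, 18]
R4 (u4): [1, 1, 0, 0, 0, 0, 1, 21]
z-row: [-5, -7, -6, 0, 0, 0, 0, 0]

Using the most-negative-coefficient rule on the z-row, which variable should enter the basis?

Negative z-row entries: a: -5, b: -7, c: -6.
The most negative is -7 in column b, so b enters.

b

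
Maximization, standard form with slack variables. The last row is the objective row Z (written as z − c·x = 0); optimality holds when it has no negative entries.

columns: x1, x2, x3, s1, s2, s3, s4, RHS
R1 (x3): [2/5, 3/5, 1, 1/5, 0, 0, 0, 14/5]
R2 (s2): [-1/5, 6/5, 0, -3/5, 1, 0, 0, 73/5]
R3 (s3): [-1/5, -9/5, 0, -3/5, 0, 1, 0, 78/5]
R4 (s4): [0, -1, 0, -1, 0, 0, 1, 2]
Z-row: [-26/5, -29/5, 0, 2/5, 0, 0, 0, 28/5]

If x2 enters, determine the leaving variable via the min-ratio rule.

Column x2 entries and ratios — x3: (14/5)/(3/5) = 14/3; s2: (73/5)/(6/5) = 73/6; s3: -9/5 ≤ 0, skip; s4: -1 ≤ 0, skip.
Smallest ratio is 14/3 in the row of x3, so x3 leaves.

x3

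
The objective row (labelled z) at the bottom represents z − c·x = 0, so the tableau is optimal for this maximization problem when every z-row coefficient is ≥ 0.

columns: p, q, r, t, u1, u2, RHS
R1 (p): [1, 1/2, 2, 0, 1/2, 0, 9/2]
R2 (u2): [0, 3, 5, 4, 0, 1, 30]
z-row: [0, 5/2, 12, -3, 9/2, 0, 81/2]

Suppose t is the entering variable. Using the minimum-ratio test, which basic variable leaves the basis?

u2

Column t entries and ratios — p: 0 ≤ 0, skip; u2: 30/4 = 15/2.
Smallest ratio is 15/2 in the row of u2, so u2 leaves.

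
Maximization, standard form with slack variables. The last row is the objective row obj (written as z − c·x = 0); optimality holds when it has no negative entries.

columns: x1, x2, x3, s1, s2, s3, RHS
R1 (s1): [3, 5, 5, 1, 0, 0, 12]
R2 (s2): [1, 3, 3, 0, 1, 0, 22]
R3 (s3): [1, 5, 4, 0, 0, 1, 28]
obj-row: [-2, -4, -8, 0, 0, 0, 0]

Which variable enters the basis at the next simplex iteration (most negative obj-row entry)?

x3

Negative obj-row entries: x1: -2, x2: -4, x3: -8.
The most negative is -8 in column x3, so x3 enters.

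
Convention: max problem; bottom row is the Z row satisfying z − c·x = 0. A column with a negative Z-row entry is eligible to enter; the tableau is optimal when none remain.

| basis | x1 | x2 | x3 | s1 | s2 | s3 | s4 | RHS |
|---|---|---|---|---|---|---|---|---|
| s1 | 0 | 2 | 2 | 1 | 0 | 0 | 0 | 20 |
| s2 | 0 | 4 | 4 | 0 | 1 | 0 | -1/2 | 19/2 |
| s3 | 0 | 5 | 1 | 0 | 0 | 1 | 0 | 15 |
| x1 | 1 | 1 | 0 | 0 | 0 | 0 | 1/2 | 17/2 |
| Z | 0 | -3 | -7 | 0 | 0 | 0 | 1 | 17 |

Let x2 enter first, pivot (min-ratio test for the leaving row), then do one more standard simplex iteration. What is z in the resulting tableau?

269/8

Ratio test on column x2 — row 1: 20/2 = 10; row 2: (19/2)/4 = 19/8; row 3: 15/5 = 3; row 4: (17/2)/1 = 17/2. Minimum is 19/8 at row 2 (s2 leaves); pivot element 4.
Pivot on row 2; the Z-row RHS becomes 17 − (-3)·(19/8) = 193/8.
Next entering variable (most negative Z-row entry -4): x3.
Ratio test on column x3 — row 1: entry 0 ≤ 0; row 2: (19/8)/1 = 19/8; row 3: entry -4 ≤ 0; row 4: entry -1 ≤ 0. Minimum is 19/8 at row 2 (x2 leaves); pivot element 1.
After the second pivot the Z-row RHS is 193/8 − (-4)·(19/8) = 269/8.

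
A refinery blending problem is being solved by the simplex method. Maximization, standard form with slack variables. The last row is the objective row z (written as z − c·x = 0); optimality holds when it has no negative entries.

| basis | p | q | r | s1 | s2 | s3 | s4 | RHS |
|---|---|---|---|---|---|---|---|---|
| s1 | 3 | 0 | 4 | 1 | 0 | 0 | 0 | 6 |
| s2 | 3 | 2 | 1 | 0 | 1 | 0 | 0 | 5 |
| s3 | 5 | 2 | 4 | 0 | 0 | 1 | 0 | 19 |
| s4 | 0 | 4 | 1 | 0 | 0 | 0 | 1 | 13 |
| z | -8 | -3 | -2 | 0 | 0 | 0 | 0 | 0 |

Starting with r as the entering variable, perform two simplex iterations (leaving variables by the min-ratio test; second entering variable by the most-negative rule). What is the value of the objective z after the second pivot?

Ratio test on column r — row 1: 6/4 = 3/2; row 2: 5/1 = 5; row 3: 19/4 = 19/4; row 4: 13/1 = 13. Minimum is 3/2 at row 1 (s1 leaves); pivot element 4.
Pivot on row 1; the z-row RHS becomes 0 − (-2)·(3/2) = 3.
Next entering variable (most negative z-row entry -13/2): p.
Ratio test on column p — row 1: (3/2)/(3/4) = 2; row 2: (7/2)/(9/4) = 14/9; row 3: 13/2 = 13/2; row 4: entry -3/4 ≤ 0. Minimum is 14/9 at row 2 (s2 leaves); pivot element 9/4.
After the second pivot the z-row RHS is 3 − (-13/2)·(14/9) = 118/9.

118/9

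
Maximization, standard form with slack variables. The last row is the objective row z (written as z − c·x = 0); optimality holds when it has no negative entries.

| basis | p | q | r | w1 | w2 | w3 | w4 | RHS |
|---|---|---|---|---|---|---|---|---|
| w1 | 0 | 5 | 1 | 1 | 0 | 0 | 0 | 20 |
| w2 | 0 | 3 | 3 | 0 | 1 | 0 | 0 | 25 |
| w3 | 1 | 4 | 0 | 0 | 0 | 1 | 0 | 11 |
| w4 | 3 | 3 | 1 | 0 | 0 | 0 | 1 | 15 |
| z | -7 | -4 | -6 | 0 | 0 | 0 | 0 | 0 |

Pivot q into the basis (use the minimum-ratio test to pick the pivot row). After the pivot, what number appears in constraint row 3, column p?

Ratio test on column q — row 1: 20/5 = 4; row 2: 25/3 = 25/3; row 3: 11/4 = 11/4; row 4: 15/3 = 5. Minimum is 11/4 at row 3 (w3 leaves); pivot element 4.
Divide row 3 by 4; eliminate column q from the other rows.
In the new row 3, the p entry is the old entry divided by the pivot: 1/4 = 1/4.

1/4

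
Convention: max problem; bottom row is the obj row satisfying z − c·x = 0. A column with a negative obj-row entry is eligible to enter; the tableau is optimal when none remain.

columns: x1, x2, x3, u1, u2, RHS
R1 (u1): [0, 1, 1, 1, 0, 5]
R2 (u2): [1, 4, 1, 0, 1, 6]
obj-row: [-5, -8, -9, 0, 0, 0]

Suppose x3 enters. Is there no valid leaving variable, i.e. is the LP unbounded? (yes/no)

Column x3 has positive entries in row(s) 1, 2, so the ratio test bounds it — not unbounded.

no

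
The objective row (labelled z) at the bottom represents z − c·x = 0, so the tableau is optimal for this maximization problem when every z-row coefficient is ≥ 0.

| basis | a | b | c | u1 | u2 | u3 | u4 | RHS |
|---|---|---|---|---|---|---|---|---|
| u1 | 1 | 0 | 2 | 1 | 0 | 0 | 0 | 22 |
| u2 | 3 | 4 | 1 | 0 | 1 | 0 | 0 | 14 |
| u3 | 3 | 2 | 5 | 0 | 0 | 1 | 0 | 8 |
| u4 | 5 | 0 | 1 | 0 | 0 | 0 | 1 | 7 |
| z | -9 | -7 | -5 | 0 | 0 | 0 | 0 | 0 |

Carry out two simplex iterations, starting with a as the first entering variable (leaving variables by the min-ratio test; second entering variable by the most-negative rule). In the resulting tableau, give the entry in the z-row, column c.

61/5

Ratio test on column a — row 1: 22/1 = 22; row 2: 14/3 = 14/3; row 3: 8/3 = 8/3; row 4: 7/5 = 7/5. Minimum is 7/5 at row 4 (u4 leaves); pivot element 5.
Divide row 4 by 5; eliminate column a from the other rows.
Second iteration: most negative z-row entry is -7 in column b, so b enters.
Ratio test on column b — row 1: entry 0 ≤ 0; row 2: (49/5)/4 = 49/20; row 3: (19/5)/2 = 19/10; row 4: entry 0 ≤ 0. Minimum is 19/10 at row 3 (u3 leaves); pivot element 2.
Divide row 3 by 2; eliminate column b from the other rows.
After both pivots, the entry at the z-row, column c is 61/5.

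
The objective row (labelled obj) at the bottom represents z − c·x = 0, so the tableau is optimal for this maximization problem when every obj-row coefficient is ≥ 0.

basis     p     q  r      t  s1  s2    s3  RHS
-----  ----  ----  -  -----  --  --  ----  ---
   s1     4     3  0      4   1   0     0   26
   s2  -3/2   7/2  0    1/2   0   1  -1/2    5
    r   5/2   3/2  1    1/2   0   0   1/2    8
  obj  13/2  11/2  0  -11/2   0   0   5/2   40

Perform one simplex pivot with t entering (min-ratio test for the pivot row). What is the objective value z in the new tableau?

Ratio test on column t — row 1: 26/4 = 13/2; row 2: 5/(1/2) = 10; row 3: 8/(1/2) = 16. Minimum is 13/2 at row 1 (s1 leaves); pivot element 4.
Pivot on row 1; the obj-row RHS becomes 40 − (-11/2)·(13/2) = 303/4.

303/4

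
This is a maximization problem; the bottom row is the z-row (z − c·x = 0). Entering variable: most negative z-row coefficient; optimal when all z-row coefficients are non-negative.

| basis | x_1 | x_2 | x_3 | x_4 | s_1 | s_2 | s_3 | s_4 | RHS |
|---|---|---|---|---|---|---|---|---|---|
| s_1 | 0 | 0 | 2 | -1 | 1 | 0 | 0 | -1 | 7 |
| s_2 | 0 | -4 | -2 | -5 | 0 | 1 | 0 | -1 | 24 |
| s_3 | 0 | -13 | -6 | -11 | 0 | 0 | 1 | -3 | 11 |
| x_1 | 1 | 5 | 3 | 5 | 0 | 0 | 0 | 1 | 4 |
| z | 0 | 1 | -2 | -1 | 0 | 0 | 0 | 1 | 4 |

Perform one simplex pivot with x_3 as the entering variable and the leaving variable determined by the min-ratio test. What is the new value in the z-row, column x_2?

Ratio test on column x_3 — row 1: 7/2 = 7/2; row 2: entry -2 ≤ 0; row 3: entry -6 ≤ 0; row 4: 4/3 = 4/3. Minimum is 4/3 at row 4 (x_1 leaves); pivot element 3.
Divide row 4 by 3; eliminate column x_3 from the other rows.
z-row update in column x_2: 1 − (-2)·(5/3) = 13/3.

13/3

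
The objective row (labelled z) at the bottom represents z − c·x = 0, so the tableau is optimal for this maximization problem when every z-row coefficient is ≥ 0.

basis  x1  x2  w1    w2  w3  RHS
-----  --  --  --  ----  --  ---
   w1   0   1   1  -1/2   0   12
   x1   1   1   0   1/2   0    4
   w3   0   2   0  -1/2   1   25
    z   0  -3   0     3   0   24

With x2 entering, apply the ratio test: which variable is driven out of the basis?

x1

Column x2 entries and ratios — w1: 12/1 = 12; x1: 4/1 = 4; w3: 25/2 = 25/2.
Smallest ratio is 4 in the row of x1, so x1 leaves.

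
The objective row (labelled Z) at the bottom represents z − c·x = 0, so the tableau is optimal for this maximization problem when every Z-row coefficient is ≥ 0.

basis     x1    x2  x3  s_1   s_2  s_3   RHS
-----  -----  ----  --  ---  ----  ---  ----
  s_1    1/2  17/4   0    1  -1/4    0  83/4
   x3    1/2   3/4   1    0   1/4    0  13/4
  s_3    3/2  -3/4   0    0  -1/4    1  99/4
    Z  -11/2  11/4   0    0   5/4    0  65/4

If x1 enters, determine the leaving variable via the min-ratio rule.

x3

Column x1 entries and ratios — s_1: (83/4)/(1/2) = 83/2; x3: (13/4)/(1/2) = 13/2; s_3: (99/4)/(3/2) = 33/2.
Smallest ratio is 13/2 in the row of x3, so x3 leaves.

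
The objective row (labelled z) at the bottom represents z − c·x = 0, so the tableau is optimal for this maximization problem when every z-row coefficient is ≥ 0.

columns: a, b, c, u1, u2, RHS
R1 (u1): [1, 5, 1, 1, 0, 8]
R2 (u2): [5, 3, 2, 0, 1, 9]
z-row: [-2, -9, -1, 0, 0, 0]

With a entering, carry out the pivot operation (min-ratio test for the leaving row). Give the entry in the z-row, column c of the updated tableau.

-1/5

Ratio test on column a — row 1: 8/1 = 8; row 2: 9/5 = 9/5. Minimum is 9/5 at row 2 (u2 leaves); pivot element 5.
Divide row 2 by 5; eliminate column a from the other rows.
z-row update in column c: -1 − (-2)·(2/5) = -1/5.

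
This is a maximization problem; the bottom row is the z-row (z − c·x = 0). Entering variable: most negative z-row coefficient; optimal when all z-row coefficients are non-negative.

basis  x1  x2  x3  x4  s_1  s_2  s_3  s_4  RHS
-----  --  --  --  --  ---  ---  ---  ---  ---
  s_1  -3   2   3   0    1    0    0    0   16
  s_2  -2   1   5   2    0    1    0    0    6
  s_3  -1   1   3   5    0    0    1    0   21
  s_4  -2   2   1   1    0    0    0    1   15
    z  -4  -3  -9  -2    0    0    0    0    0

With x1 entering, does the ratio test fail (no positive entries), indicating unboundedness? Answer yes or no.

Every constraint-row entry in column x1 is ≤ 0, so increasing x1 is unbounded.

yes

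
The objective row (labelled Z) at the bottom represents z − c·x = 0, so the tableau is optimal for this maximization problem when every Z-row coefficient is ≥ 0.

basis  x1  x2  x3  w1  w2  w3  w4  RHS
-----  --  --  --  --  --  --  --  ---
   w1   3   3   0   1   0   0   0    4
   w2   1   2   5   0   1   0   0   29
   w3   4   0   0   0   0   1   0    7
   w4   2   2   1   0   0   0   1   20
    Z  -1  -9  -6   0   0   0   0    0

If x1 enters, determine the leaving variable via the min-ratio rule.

Column x1 entries and ratios — w1: 4/3 = 4/3; w2: 29/1 = 29; w3: 7/4 = 7/4; w4: 20/2 = 10.
Smallest ratio is 4/3 in the row of w1, so w1 leaves.

w1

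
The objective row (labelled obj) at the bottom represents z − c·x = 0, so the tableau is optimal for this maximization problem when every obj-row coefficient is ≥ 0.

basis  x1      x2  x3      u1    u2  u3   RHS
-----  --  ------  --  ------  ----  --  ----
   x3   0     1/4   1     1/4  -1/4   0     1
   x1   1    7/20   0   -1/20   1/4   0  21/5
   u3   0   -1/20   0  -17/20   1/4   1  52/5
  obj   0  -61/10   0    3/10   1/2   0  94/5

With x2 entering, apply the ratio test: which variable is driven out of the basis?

Column x2 entries and ratios — x3: 1/(1/4) = 4; x1: (21/5)/(7/20) = 12; u3: -1/20 ≤ 0, skip.
Smallest ratio is 4 in the row of x3, so x3 leaves.

x3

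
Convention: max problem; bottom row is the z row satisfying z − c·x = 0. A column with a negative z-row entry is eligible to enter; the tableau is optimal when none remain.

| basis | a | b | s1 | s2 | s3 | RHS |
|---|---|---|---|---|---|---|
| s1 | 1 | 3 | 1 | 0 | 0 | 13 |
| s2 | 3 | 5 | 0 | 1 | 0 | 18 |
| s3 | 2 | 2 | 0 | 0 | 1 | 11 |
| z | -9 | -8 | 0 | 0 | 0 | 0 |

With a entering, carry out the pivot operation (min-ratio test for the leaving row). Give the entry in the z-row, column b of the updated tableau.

1

Ratio test on column a — row 1: 13/1 = 13; row 2: 18/3 = 6; row 3: 11/2 = 11/2. Minimum is 11/2 at row 3 (s3 leaves); pivot element 2.
Divide row 3 by 2; eliminate column a from the other rows.
z-row update in column b: -8 − (-9)·1 = 1.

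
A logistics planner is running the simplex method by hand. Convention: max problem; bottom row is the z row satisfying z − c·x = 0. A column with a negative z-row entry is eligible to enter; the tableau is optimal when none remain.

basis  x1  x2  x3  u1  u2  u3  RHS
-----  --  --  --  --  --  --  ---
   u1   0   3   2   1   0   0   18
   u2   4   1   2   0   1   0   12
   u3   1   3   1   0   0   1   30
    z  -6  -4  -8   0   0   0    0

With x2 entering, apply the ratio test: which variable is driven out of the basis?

Column x2 entries and ratios — u1: 18/3 = 6; u2: 12/1 = 12; u3: 30/3 = 10.
Smallest ratio is 6 in the row of u1, so u1 leaves.

u1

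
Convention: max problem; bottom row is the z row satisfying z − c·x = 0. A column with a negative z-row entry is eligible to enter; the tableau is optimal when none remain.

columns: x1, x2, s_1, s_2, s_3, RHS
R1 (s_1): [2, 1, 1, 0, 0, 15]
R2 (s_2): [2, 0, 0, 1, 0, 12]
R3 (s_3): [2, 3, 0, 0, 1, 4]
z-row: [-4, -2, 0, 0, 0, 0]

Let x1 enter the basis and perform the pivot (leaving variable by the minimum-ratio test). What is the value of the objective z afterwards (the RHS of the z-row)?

8

Ratio test on column x1 — row 1: 15/2 = 15/2; row 2: 12/2 = 6; row 3: 4/2 = 2. Minimum is 2 at row 3 (s_3 leaves); pivot element 2.
Pivot on row 3; the z-row RHS becomes 0 − (-4)·2 = 8.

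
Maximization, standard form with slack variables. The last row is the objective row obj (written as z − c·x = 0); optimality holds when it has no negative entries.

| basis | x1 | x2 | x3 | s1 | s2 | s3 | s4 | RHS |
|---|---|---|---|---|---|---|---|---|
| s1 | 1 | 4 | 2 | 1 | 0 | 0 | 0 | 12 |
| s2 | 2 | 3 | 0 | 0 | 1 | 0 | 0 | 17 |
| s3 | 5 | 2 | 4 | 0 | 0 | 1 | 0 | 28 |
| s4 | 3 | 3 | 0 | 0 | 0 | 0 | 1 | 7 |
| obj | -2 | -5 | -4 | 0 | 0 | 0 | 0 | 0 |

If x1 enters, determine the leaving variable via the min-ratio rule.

s4

Column x1 entries and ratios — s1: 12/1 = 12; s2: 17/2 = 17/2; s3: 28/5 = 28/5; s4: 7/3 = 7/3.
Smallest ratio is 7/3 in the row of s4, so s4 leaves.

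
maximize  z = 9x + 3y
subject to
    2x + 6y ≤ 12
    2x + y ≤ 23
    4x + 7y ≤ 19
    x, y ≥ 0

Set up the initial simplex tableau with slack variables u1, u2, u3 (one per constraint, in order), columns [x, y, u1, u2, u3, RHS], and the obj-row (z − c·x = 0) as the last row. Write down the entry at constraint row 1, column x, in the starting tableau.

2

Constraint 1 has coefficient 2 on x.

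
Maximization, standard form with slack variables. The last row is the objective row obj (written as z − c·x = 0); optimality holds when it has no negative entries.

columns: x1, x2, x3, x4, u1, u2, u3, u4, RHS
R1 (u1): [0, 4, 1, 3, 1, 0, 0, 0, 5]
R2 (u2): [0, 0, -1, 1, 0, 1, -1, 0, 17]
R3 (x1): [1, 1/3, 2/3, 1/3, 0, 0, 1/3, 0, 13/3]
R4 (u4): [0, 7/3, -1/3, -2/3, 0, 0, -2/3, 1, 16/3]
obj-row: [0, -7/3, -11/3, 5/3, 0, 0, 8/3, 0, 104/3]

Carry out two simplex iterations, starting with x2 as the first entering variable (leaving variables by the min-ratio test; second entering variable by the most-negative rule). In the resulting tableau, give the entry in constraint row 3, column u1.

Ratio test on column x2 — row 1: 5/4 = 5/4; row 2: entry 0 ≤ 0; row 3: (13/3)/(1/3) = 13; row 4: (16/3)/(7/3) = 16/7. Minimum is 5/4 at row 1 (u1 leaves); pivot element 4.
Divide row 1 by 4; eliminate column x2 from the other rows.
Second iteration: most negative obj-row entry is -37/12 in column x3, so x3 enters.
Ratio test on column x3 — row 1: (5/4)/(1/4) = 5; row 2: entry -1 ≤ 0; row 3: (47/12)/(7/12) = 47/7; row 4: entry -11/12 ≤ 0. Minimum is 5 at row 1 (x2 leaves); pivot element 1/4.
Divide row 1 by 1/4; eliminate column x3 from the other rows.
After both pivots, the entry at constraint row 3, column u1 is -2/3.

-2/3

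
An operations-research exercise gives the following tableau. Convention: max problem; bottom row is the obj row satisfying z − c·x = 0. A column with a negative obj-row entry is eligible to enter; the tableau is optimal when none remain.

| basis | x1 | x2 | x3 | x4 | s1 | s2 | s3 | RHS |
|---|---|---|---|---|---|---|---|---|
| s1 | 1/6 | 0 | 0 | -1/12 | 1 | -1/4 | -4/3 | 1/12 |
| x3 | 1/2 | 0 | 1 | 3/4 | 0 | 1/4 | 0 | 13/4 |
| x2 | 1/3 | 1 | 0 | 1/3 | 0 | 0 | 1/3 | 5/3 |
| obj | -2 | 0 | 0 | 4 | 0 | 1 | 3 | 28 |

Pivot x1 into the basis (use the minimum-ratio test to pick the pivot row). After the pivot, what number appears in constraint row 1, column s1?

6

Ratio test on column x1 — row 1: (1/12)/(1/6) = 1/2; row 2: (13/4)/(1/2) = 13/2; row 3: (5/3)/(1/3) = 5. Minimum is 1/2 at row 1 (s1 leaves); pivot element 1/6.
Divide row 1 by 1/6; eliminate column x1 from the other rows.
In the new row 1, the s1 entry is the old entry divided by the pivot: 1/(1/6) = 6.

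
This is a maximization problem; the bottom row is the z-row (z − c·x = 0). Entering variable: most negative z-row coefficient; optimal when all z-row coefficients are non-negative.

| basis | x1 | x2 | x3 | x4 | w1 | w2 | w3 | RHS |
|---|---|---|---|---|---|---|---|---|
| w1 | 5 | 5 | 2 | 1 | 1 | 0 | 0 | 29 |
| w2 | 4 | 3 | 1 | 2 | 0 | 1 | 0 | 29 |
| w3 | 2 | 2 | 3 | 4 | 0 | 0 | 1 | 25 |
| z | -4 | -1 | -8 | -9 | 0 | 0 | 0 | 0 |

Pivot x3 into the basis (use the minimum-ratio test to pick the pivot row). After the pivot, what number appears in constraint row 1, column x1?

Ratio test on column x3 — row 1: 29/2 = 29/2; row 2: 29/1 = 29; row 3: 25/3 = 25/3. Minimum is 25/3 at row 3 (w3 leaves); pivot element 3.
Divide row 3 by 3; eliminate column x3 from the other rows.
Row 1 update in column x1: 5 − 2·(2/3) = 11/3.

11/3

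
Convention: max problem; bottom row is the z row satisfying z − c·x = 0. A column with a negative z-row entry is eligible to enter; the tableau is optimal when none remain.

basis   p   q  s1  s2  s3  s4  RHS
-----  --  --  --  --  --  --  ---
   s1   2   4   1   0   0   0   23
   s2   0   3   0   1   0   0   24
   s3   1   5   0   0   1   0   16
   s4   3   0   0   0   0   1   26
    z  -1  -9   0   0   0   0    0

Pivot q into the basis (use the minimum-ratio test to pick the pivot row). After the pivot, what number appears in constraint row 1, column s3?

Ratio test on column q — row 1: 23/4 = 23/4; row 2: 24/3 = 8; row 3: 16/5 = 16/5; row 4: entry 0 ≤ 0. Minimum is 16/5 at row 3 (s3 leaves); pivot element 5.
Divide row 3 by 5; eliminate column q from the other rows.
Row 1 update in column s3: 0 − 4·(1/5) = -4/5.

-4/5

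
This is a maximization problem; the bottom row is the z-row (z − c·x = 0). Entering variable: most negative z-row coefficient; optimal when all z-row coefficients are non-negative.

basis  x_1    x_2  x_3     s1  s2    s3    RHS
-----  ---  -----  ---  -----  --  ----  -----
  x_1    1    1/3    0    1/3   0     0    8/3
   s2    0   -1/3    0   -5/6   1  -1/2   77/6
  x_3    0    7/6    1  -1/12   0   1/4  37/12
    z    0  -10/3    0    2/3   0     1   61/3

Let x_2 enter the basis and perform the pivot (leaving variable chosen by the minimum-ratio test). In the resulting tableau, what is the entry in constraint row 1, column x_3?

Ratio test on column x_2 — row 1: (8/3)/(1/3) = 8; row 2: entry -1/3 ≤ 0; row 3: (37/12)/(7/6) = 37/14. Minimum is 37/14 at row 3 (x_3 leaves); pivot element 7/6.
Divide row 3 by 7/6; eliminate column x_2 from the other rows.
Row 1 update in column x_3: 0 − (1/3)·(6/7) = -2/7.

-2/7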